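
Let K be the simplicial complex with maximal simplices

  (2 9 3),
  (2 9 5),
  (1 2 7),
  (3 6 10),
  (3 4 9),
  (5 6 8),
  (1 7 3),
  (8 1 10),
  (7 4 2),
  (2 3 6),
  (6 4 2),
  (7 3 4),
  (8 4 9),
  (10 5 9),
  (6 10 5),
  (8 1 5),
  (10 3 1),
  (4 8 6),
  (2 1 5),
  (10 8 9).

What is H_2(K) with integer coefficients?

H_2 ≅ 0.

Take the total order 1 < 2 < 3 < 4 < 5 < 6 < 7 < 8 < 9 < 10 on the vertex set. Then K (dimension 2) consists of the simplices:

  0-simplices (10): [1], [2], [3], [4], [5], [6], [7], [8], [9], [10]
  1-simplices (30): (30 of them)
  2-simplices (20): (20 of them)

Hence C_0 ≅ Z^10, C_1 ≅ Z^30, C_2 ≅ Z^20.

The boundary map ∂_1: C_1 → C_0 is given by ∂[p,q] = [q] − [p]. For instance
  ∂[3,9] = [9] − [3].
This gives a 10×30 integer matrix of rank 9; reducing to Smith normal form yields diagonal entries (1,1,1,1,1,1,1,1,1).

Boundary ∂_2: C_2 → C_1 acts by ∂[p,q,r] = [q,r] − [p,r] + [p,q]. For instance
  ∂[2,4,6] = [4,6] − [2,6] + [2,4],
  ∂[1,5,8] = [5,8] − [1,8] + [1,5].
As a 30×20 matrix over Z this has rank 20, with invariant factors (1,1,1,1,1,1,1,1,1,1,1,1,1,1,1,1,1,1,1,2).

Now H_k = ker ∂_k / im ∂_{k+1}, so:

  H_2: rank ker ∂_2 − rank ∂_3 = (20 − 20) − 0 = 0, and there is no ∂_3, so H_2 = 0.

(K is a triangulation of the Klein bottle.)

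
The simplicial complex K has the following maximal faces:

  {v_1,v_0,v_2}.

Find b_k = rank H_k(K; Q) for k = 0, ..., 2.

b_0 = 1, b_1 = 0, b_2 = 0.

K has 3 vertices, 3 edges, 1 triangle.
rank ∂_0 = 0, rank ∂_1 = 2 ⇒ b_0 = 3 − 0 − 2 = 1; all invariant factors of ∂_1 are 1 so no torsion. So H_0 = Z.
rank ∂_1 = 2, rank ∂_2 = 1 ⇒ b_1 = 3 − 2 − 1 = 0; all invariant factors of ∂_2 are 1 so no torsion. So H_1 = 0.
rank ∂_2 = 1, rank ∂_3 = 0 ⇒ b_2 = 1 − 1 − 0 = 0. So H_2 = 0.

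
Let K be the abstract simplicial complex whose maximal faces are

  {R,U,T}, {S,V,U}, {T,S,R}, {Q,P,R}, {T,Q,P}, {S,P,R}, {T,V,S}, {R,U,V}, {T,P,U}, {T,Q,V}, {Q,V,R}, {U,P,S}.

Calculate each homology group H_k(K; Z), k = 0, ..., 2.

H_0 ≅ Z,  H_1 ≅ Z/2,  H_2 = 0.

Fix the vertex order P < Q < R < S < T < U < V and write every simplex with vertices in increasing order. Then dim K = 2 and the simplices of K are:

  0-simplices (7): P, Q, R, S, T, U, V
  1-simplices (18): PQ, PR, PS, PT, PU, QR, QT, QV, RS, RT, RU, RV, ST, SU, SV, TU, TV, UV
  2-simplices (12): PQR, PQT, PRS, PSU, PTU, QRV, QTV, RST, RTU, RUV, STV, SUV

giving chain groups C_0 ≅ Z^7, C_1 ≅ Z^18, C_2 ≅ Z^12.

Boundary ∂_1: C_1 → C_0 is given by ∂[p,q] = [q] − [p]. For instance
  ∂TV = V − T.
The 7×18 boundary matrix has rank 6 and Smith normal form diag(1,1,1,1,1,1).

∂_2: C_2 → C_1 maps a triangle to the signed sum of its edges. For instance
  ∂PQT = QT − PT + PQ,
  ∂STV = TV − SV + ST.
As a 18×12 matrix over Z this has rank 12, with invariant factors (1,1,1,1,1,1,1,1,1,1,1,2).

Reading off H_k = ker ∂_k / im ∂_{k+1}:

  H_0: rank C_0 − rank ∂_1 = 7 − 6 = 1, and the invariant factors of ∂_1 are all 1, so H_0 ≅ Z.
  H_1: rank ker ∂_1 − rank ∂_2 = (18 − 6) − 12 = 0, and ∂_2 has invariant factor 2 > 1, so H_1 ≅ Z/2.
  H_2: rank ker ∂_2 − rank ∂_3 = (12 − 12) − 0 = 0, and there is no ∂_3, so H_2 ≅ 0.

As a check, the Euler characteristic is 7 − 18 + 12 = 1, which agrees with 1 − 0 + 0 = 1.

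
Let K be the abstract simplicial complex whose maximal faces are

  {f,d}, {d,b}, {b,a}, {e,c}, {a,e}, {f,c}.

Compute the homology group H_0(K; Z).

H_0 ≅ Z.

K has 6 vertices, 6 edges.
rank ∂_0 = 0, rank ∂_1 = 5 ⇒ b_0 = 6 − 0 − 5 = 1; all invariant factors of ∂_1 are 1 so no torsion. So H_0 ≅ Z.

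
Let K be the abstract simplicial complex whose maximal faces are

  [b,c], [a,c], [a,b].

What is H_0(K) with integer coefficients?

H_0 ≅ Z.

Take the total order a < b < c on the vertex set. Then K (dimension 1) consists of the simplices:

  0-simplices (3): a, b, c
  1-simplices (3): ab, ac, bc

so the chain groups are C_0 ≅ Z^3, C_1 ≅ Z^3.

∂_1: C_1 → C_0 is given by ∂[p,q] = [q] − [p].
As a 3×3 matrix over Z this has rank 2, with invariant factors (1,1).

Reading off H_k = ker ∂_k / im ∂_{k+1}:

  H_0: rank C_0 − rank ∂_1 = 3 − 2 = 1, and the invariant factors of ∂_1 are all 1, so H_0 ≅ Z.

(K is a triangulation of the circle S^1.)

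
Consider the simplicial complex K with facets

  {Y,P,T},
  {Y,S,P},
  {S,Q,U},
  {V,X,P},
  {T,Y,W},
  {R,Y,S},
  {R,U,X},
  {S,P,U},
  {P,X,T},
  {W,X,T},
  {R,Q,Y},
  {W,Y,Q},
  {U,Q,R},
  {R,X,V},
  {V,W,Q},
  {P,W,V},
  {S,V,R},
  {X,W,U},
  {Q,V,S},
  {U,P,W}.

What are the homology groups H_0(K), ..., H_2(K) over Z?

Take the total order P < Q < R < S < T < U < V < W < X < Y on the vertex set. Then K (dimension 2) consists of the simplices:

  0-simplices (10): P, Q, R, S, T, U, V, W, X, Y
  1-simplices (30): PS, PT, PU, PV, PW, PX, PY, QR, QS, QU, QV, QW, QY, RS, RU, RV, RX, RY, SU, SV, SY, TW, TX, TY, UW, UX, VW, VX, WX, WY
  2-simplices (20): PSU, PSY, PTX, PTY, PUW, PVW, PVX, QRU, QRY, QSU, QSV, QVW, QWY, RSV, RSY, RUX, RVX, TWX, TWY, UWX

so the chain groups are C_0 ≅ Z^10, C_1 ≅ Z^30, C_2 ≅ Z^20.

Boundary ∂_1: C_1 → C_0 maps an edge to its endpoints' difference, ∂[p,q] = q − p.
The resulting 10×30 matrix has rank 9, and its Smith normal form has invariant factors (1,1,1,1,1,1,1,1,1).

∂_2: C_2 → C_1 maps a triangle to the signed sum of its edges. For instance
  ∂QSV = SV − QV + QS,
  ∂QSU = SU − QU + QS.
This gives a 30×20 integer matrix of rank 20; reducing to Smith normal form yields diagonal entries (1,1,1,1,1,1,1,1,1,1,1,1,1,1,1,1,1,1,1,2).

Now H_k = ker ∂_k / im ∂_{k+1}, so:

  H_0: rank C_0 − rank ∂_1 = 10 − 9 = 1, and the invariant factors of ∂_1 are all 1, so H_0 = Z.
  H_1: rank ker ∂_1 − rank ∂_2 = (30 − 9) − 20 = 1, and ∂_2 has invariant factor 2 > 1, so H_1 = Z ⊕ Z_2.
  H_2: rank ker ∂_2 − rank ∂_3 = (20 − 20) − 0 = 0, and there is no ∂_3, so H_2 = 0.

H_0 = Z,  H_1 = Z ⊕ Z_2,  H_2 = 0.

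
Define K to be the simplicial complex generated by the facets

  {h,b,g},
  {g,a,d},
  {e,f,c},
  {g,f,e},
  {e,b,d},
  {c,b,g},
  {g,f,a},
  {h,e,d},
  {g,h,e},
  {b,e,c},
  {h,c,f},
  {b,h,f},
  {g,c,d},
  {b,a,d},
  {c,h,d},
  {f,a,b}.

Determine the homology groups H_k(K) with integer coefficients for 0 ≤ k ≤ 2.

H_0 ≅ Z,  H_1 ≅ Z^2,  H_2 ≅ Z.

K has 8 vertices, 24 edges, 16 triangles.
rank ∂_0 = 0, rank ∂_1 = 7 ⇒ b_0 = 8 − 0 − 7 = 1; all invariant factors of ∂_1 are 1 so no torsion. So H_0 ≅ Z.
rank ∂_1 = 7, rank ∂_2 = 15 ⇒ b_1 = 24 − 7 − 15 = 2; all invariant factors of ∂_2 are 1 so no torsion. So H_1 ≅ Z^2.
rank ∂_2 = 15, rank ∂_3 = 0 ⇒ b_2 = 16 − 15 − 0 = 1. So H_2 ≅ Z.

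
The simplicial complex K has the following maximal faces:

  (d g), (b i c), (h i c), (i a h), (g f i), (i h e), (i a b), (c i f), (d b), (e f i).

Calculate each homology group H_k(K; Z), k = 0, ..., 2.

H_0 = Z,  H_1 = Z,  H_2 = 0.

K has 9 vertices, 17 edges, 8 triangles.
rank ∂_0 = 0, rank ∂_1 = 8 ⇒ b_0 = 9 − 0 − 8 = 1; all invariant factors of ∂_1 are 1 so no torsion. So H_0 = Z.
rank ∂_1 = 8, rank ∂_2 = 8 ⇒ b_1 = 17 − 8 − 8 = 1; all invariant factors of ∂_2 are 1 so no torsion. So H_1 = Z.
rank ∂_2 = 8, rank ∂_3 = 0 ⇒ b_2 = 8 − 8 − 0 = 0. So H_2 = 0.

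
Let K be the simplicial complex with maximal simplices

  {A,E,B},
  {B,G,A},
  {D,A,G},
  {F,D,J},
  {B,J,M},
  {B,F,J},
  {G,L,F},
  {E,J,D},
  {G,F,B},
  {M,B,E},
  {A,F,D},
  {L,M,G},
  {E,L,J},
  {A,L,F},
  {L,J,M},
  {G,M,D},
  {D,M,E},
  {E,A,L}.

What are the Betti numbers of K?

Take the total order A < B < D < E < F < G < J < L < M on the vertex set. Then K (dimension 2) consists of the simplices:

  0-simplices (9): A, B, D, E, F, G, J, L, M
  1-simplices (27): AB, AD, AE, AF, AG, AL, BE, BF, BG, BJ, BM, DE, DF, DG, DJ, DM, EJ, EL, EM, FG, FJ, FL, GL, GM, JL, JM, LM
  2-simplices (18): ABE, ABG, ADF, ADG, AEL, AFL, BEM, BFG, BFJ, BJM, DEJ, DEM, DFJ, DGM, EJL, FGL, GLM, JLM

Hence C_0 ≅ Z^9, C_1 ≅ Z^27, C_2 ≅ Z^18.

Boundary ∂_1: C_1 → C_0 sends each edge [p,q] (with p < q) to q − p. For instance
  ∂FJ = J − F.
The 9×27 boundary matrix has rank 8 and Smith normal form diag(1,1,1,1,1,1,1,1).

∂_2: C_2 → C_1 maps a triangle to the signed sum of its edges. For instance
  ∂ABG = BG − AG + AB,
  ∂BFJ = FJ − BJ + BF.
This gives a 27×18 integer matrix of rank 18; reducing to Smith normal form yields diagonal entries (1,1,1,1,1,1,1,1,1,1,1,1,1,1,1,1,1,2).

Reading off H_k = ker ∂_k / im ∂_{k+1}:

  H_0: rank C_0 − rank ∂_1 = 9 − 8 = 1, and the invariant factors of ∂_1 are all 1, so H_0 ≅ Z.
  H_1: rank ker ∂_1 − rank ∂_2 = (27 − 8) − 18 = 1, and ∂_2 has invariant factor 2 > 1, so H_1 ≅ Z ⊕ Z/2.
  H_2: rank ker ∂_2 − rank ∂_3 = (18 − 18) − 0 = 0, and there is no ∂_3, so H_2 ≅ 0.

(K is a triangulation of the Klein bottle.)

Hence the Betti numbers are b_0 = 1, b_1 = 1, b_2 = 0.

b_0 = 1, b_1 = 1, b_2 = 0.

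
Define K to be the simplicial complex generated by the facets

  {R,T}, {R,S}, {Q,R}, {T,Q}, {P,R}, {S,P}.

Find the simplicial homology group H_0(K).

Take the total order P < Q < R < S < T on the vertex set. Then K (dimension 1) consists of the simplices:

  0-simplices (5): P, Q, R, S, T
  1-simplices (6): PR, PS, QR, QT, RS, RT

Hence C_0 ≅ Z^5, C_1 ≅ Z^6.

∂_1: C_1 → C_0 maps an edge to its endpoints' difference, ∂[p,q] = q − p. For instance
  ∂QR = R − Q.
This gives a 5×6 integer matrix of rank 4; reducing to Smith normal form yields diagonal entries (1,1,1,1).

From H_k ≅ ker(∂_k) / im(∂_{k+1}) we obtain:

  H_0: rank C_0 − rank ∂_1 = 5 − 4 = 1, and the invariant factors of ∂_1 are all 1, so H_0 = Z.

H_0 = Z.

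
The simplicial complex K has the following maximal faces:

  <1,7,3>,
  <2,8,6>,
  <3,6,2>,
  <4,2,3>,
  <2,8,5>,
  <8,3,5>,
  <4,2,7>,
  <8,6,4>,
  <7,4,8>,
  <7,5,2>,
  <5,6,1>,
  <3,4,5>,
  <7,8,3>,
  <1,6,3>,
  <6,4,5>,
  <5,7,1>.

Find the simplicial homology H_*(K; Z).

H_0 ≅ Z,  H_1 ≅ Z^2,  H_2 ≅ Z.

Fix the vertex order 1 < 2 < 3 < 4 < 5 < 6 < 7 < 8 and write every simplex with vertices in increasing order. Then dim K = 2 and the simplices of K are:

  0-simplices (8): [1], [2], [3], [4], [5], [6], [7], [8]
  1-simplices (24): (24 of them)
  2-simplices (16): [1,3,6], [1,3,7], [1,5,6], [1,5,7], [2,3,4], [2,3,6], [2,4,7], [2,5,7], [2,5,8], [2,6,8], [3,4,5], [3,5,8], [3,7,8], [4,5,6], [4,6,8], [4,7,8]

so the chain groups are C_0 ≅ Z^8, C_1 ≅ Z^24, C_2 ≅ Z^16.

Boundary ∂_1: C_1 → C_0 sends each edge [p,q] (with p < q) to q − p. For instance
  ∂[2,4] = [4] − [2].
As a 8×24 matrix over Z this has rank 7, with invariant factors (1,1,1,1,1,1,1).

Boundary ∂_2: C_2 → C_1 maps a triangle to the signed sum of its edges. For instance
  ∂[4,6,8] = [6,8] − [4,8] + [4,6],
  ∂[1,5,7] = [5,7] − [1,7] + [1,5].
As a 24×16 matrix over Z this has rank 15, with invariant factors (1,1,1,1,1,1,1,1,1,1,1,1,1,1,1).

Reading off H_k = ker ∂_k / im ∂_{k+1}:

  H_0: rank C_0 − rank ∂_1 = 8 − 7 = 1, and the invariant factors of ∂_1 are all 1, so H_0 = Z.
  H_1: rank ker ∂_1 − rank ∂_2 = (24 − 7) − 15 = 2, and the invariant factors of ∂_2 are all 1, so H_1 = Z^2.
  H_2: rank ker ∂_2 − rank ∂_3 = (16 − 15) − 0 = 1, and there is no ∂_3, so H_2 = Z.

(K is a triangulation of the torus T^2.)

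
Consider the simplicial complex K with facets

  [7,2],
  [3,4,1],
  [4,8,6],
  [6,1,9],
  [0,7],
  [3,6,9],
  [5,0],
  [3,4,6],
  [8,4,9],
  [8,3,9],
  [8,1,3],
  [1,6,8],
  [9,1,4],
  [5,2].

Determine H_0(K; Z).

Fix the vertex order 0 < 1 < 2 < 3 < 4 < 5 < 6 < 7 < 8 < 9 and write every simplex with vertices in increasing order. Then dim K = 2 and the simplices of K are:

  0-simplices (10): [0], [1], [2], [3], [4], [5], [6], [7], [8], [9]
  1-simplices (19): [0,5], [0,7], [1,3], [1,4], [1,6], [1,8], [1,9], [2,5], [2,7], [3,4], [3,6], [3,8], [3,9], [4,6], [4,8], [4,9], [6,8], [6,9], [8,9]
  2-simplices (10): [1,3,4], [1,3,8], [1,4,9], [1,6,8], [1,6,9], [3,4,6], [3,6,9], [3,8,9], [4,6,8], [4,8,9]

giving chain groups C_0 ≅ Z^10, C_1 ≅ Z^19, C_2 ≅ Z^10.

The boundary map ∂_1: C_1 → C_0 sends each edge [p,q] (with p < q) to q − p. For instance
  ∂[1,4] = [4] − [1].
As a 10×19 matrix over Z this has rank 8, with invariant factors (1,1,1,1,1,1,1,1).

Boundary ∂_2: C_2 → C_1 acts by ∂[p,q,r] = [q,r] − [p,r] + [p,q]. For instance
  ∂[1,3,8] = [3,8] − [1,8] + [1,3],
  ∂[1,6,9] = [6,9] − [1,9] + [1,6].
The resulting 19×10 matrix has rank 10, and its Smith normal form has invariant factors (1,1,1,1,1,1,1,1,1,2).

Now H_k = ker ∂_k / im ∂_{k+1}, so:

  H_0: rank C_0 − rank ∂_1 = 10 − 8 = 2, and the invariant factors of ∂_1 are all 1, so H_0 = Z^2.

H_0 ≅ Z^2.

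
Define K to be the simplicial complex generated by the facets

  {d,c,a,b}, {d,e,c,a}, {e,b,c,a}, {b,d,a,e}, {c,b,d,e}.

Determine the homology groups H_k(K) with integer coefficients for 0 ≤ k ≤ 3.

We work with the vertex ordering a < b < c < d < e. The simplices of K, each written with vertices in increasing order, are:

  0-simplices (5): a, b, c, d, e
  1-simplices (10): ab, ac, ad, ae, bc, bd, be, cd, ce, de
  2-simplices (10): abc, abd, abe, acd, ace, ade, bcd, bce, bde, cde
  3-simplices (5): abcd, abce, abde, acde, bcde

Hence C_0 ≅ Z^5, C_1 ≅ Z^10, C_2 ≅ Z^10, C_3 ≅ Z^5.

Boundary ∂_1: C_1 → C_0 is given by ∂[p,q] = [q] − [p].
This gives a 5×10 integer matrix of rank 4; reducing to Smith normal form yields diagonal entries (1,1,1,1).

∂_2: C_2 → C_1 sends each 2-simplex [p,q,r] to [q,r] − [p,r] + [p,q]. For instance
  ∂abd = bd − ad + ab,
  ∂ace = ce − ae + ac.
This gives a 10×10 integer matrix of rank 6; reducing to Smith normal form yields diagonal entries (1,1,1,1,1,1).

The boundary map ∂_3: C_3 → C_2 sends each 3-simplex σ to the alternating sum Σ_i (−1)^i (σ with its i-th vertex removed). For instance
  ∂bcde = cde − bde + bce − bcd,
  ∂abde = bde − ade + abe − abd.
The 10×5 boundary matrix has rank 4 and Smith normal form diag(1,1,1,1).

Computing H_k = (kernel of ∂_k) / (image of ∂_{k+1}):

  H_0: rank C_0 − rank ∂_1 = 5 − 4 = 1, and the invariant factors of ∂_1 are all 1, so H_0 ≅ Z.
  H_1: rank ker ∂_1 − rank ∂_2 = (10 − 4) − 6 = 0, and the invariant factors of ∂_2 are all 1, so H_1 ≅ 0.
  H_2: rank ker ∂_2 − rank ∂_3 = (10 − 6) − 4 = 0, and the invariant factors of ∂_3 are all 1, so H_2 ≅ 0.
  H_3: rank ker ∂_3 − rank ∂_4 = (5 − 4) − 0 = 1, and there is no ∂_4, so H_3 ≅ Z.

(K is a triangulation of the 3-sphere S^3.)

H_0 = Z,  H_1 = 0,  H_2 = 0,  H_3 = Z.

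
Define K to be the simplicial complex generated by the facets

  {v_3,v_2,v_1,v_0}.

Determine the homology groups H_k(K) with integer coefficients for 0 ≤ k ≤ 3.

H_0 ≅ Z,  H_1 = 0,  H_2 = 0,  H_3 = 0.

Fix the vertex order v_0 < v_1 < v_2 < v_3 and write every simplex with vertices in increasing order. Then dim K = 3 and the simplices of K are:

  0-simplices (4): [v_0], [v_1], [v_2], [v_3]
  1-simplices (6): [v_0,v_1], [v_0,v_2], [v_0,v_3], [v_1,v_2], [v_1,v_3], [v_2,v_3]
  2-simplices (4): [v_0,v_1,v_2], [v_0,v_1,v_3], [v_0,v_2,v_3], [v_1,v_2,v_3]
  3-simplices (1): [v_0,v_1,v_2,v_3]

Hence C_0 ≅ Z^4, C_1 ≅ Z^6, C_2 ≅ Z^4, C_3 ≅ Z^1.

The boundary map ∂_1: C_1 → C_0 is given by ∂[p,q] = [q] − [p]. For instance
  ∂[v_2,v_3] = [v_3] − [v_2].
The 4×6 boundary matrix has rank 3 and Smith normal form diag(1,1,1).

∂_2: C_2 → C_1 maps a triangle to the signed sum of its edges. For instance
  ∂[v_0,v_2,v_3] = [v_2,v_3] − [v_0,v_3] + [v_0,v_2],
  ∂[v_0,v_1,v_3] = [v_1,v_3] − [v_0,v_3] + [v_0,v_1].
This gives a 6×4 integer matrix of rank 3; reducing to Smith normal form yields diagonal entries (1,1,1).

Boundary ∂_3: C_3 → C_2 sends each 3-simplex σ to the alternating sum Σ_i (−1)^i (σ with its i-th vertex removed). For instance
  ∂[v_0,v_1,v_2,v_3] = [v_1,v_2,v_3] − [v_0,v_2,v_3] + [v_0,v_1,v_3] − [v_0,v_1,v_2].
The 4×1 boundary matrix has rank 1 and Smith normal form diag(1).

From H_k ≅ ker(∂_k) / im(∂_{k+1}) we obtain:

  H_0: rank C_0 − rank ∂_1 = 4 − 3 = 1, and the invariant factors of ∂_1 are all 1, so H_0 ≅ Z.
  H_1: rank ker ∂_1 − rank ∂_2 = (6 − 3) − 3 = 0, and the invariant factors of ∂_2 are all 1, so H_1 ≅ 0.
  H_2: rank ker ∂_2 − rank ∂_3 = (4 − 3) − 1 = 0, and the invariant factors of ∂_3 are all 1, so H_2 ≅ 0.
  H_3: rank ker ∂_3 − rank ∂_4 = (1 − 1) − 0 = 0, and there is no ∂_4, so H_3 ≅ 0.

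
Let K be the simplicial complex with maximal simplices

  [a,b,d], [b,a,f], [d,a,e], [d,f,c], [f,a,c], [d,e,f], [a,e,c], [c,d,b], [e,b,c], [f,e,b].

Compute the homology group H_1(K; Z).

H_1 = Z/2Z.

Take the total order a < b < c < d < e < f on the vertex set. Then K (dimension 2) consists of the simplices:

  0-simplices (6): a, b, c, d, e, f
  1-simplices (15): ab, ac, ad, ae, af, bc, bd, be, bf, cd, ce, cf, de, df, ef
  2-simplices (10): abd, abf, ace, acf, ade, bcd, bce, bef, cdf, def

so the chain groups are C_0 ≅ Z^6, C_1 ≅ Z^15, C_2 ≅ Z^10.

The boundary map ∂_1: C_1 → C_0 is given by ∂[p,q] = [q] − [p].
As a 6×15 matrix over Z this has rank 5, with invariant factors (1,1,1,1,1).

∂_2: C_2 → C_1 acts by ∂[p,q,r] = [q,r] − [p,r] + [p,q]. For instance
  ∂ace = ce − ae + ac,
  ∂ade = de − ae + ad.
As a 15×10 matrix over Z this has rank 10, with invariant factors (1,1,1,1,1,1,1,1,1,2).

Reading off H_k = ker ∂_k / im ∂_{k+1}:

  H_1: rank ker ∂_1 − rank ∂_2 = (15 − 5) − 10 = 0, and ∂_2 has invariant factor 2 > 1, so H_1 = Z/2Z.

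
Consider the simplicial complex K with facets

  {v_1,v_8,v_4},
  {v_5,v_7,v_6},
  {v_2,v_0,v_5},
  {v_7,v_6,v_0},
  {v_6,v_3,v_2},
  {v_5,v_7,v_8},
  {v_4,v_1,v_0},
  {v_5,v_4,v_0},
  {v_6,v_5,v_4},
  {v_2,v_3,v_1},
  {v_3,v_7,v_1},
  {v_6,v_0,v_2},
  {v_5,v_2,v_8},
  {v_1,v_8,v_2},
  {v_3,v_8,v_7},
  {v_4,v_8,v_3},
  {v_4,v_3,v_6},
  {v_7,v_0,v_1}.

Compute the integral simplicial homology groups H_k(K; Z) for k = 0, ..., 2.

H_0 ≅ Z,  H_1 ≅ Z ⊕ Z/2Z,  H_2 = 0.

Order the vertices as v_0 < v_1 < v_2 < v_3 < v_4 < v_5 < v_6 < v_7 < v_8. Listing each simplex with vertices in this order, K has dimension 2 with simplices:

  0-simplices (9): [v_0], [v_1], [v_2], [v_3], [v_4], [v_5], [v_6], [v_7], [v_8]
  1-simplices (27): (27 of them)
  2-simplices (18): (18 of them)

Hence C_0 ≅ Z^9, C_1 ≅ Z^27, C_2 ≅ Z^18.

The boundary map ∂_1: C_1 → C_0 maps an edge to its endpoints' difference, ∂[p,q] = q − p. For instance
  ∂[v_5,v_8] = [v_8] − [v_5].
The resulting 9×27 matrix has rank 8, and its Smith normal form has invariant factors (1,1,1,1,1,1,1,1).

The boundary map ∂_2: C_2 → C_1 maps a triangle to the signed sum of its edges. For instance
  ∂[v_2,v_3,v_6] = [v_3,v_6] − [v_2,v_6] + [v_2,v_3],
  ∂[v_5,v_7,v_8] = [v_7,v_8] − [v_5,v_8] + [v_5,v_7].
The 27×18 boundary matrix has rank 18 and Smith normal form diag(1,1,1,1,1,1,1,1,1,1,1,1,1,1,1,1,1,2).

Reading off H_k = ker ∂_k / im ∂_{k+1}:

  H_0: rank C_0 − rank ∂_1 = 9 − 8 = 1, and the invariant factors of ∂_1 are all 1, so H_0 ≅ Z.
  H_1: rank ker ∂_1 − rank ∂_2 = (27 − 8) − 18 = 1, and ∂_2 has invariant factor 2 > 1, so H_1 ≅ Z ⊕ Z/2Z.
  H_2: rank ker ∂_2 − rank ∂_3 = (18 − 18) − 0 = 0, and there is no ∂_3, so H_2 ≅ 0.

As a check, the Euler characteristic is 9 − 27 + 18 = 0, which agrees with 1 − 1 + 0 = 0.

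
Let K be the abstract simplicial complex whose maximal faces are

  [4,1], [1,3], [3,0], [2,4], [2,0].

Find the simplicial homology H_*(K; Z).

Take the total order 0 < 1 < 2 < 3 < 4 on the vertex set. Then K (dimension 1) consists of the simplices:

  0-simplices (5): [0], [1], [2], [3], [4]
  1-simplices (5): [0,2], [0,3], [1,3], [1,4], [2,4]

Hence C_0 ≅ Z^5, C_1 ≅ Z^5.

The boundary map ∂_1: C_1 → C_0 is given by ∂[p,q] = [q] − [p]. For instance
  ∂[0,2] = [2] − [0].
The 5×5 boundary matrix has rank 4 and Smith normal form diag(1,1,1,1).

Computing H_k = (kernel of ∂_k) / (image of ∂_{k+1}):

  H_0: rank C_0 − rank ∂_1 = 5 − 4 = 1, and the invariant factors of ∂_1 are all 1, so H_0 = Z.
  H_1: rank ker ∂_1 − rank ∂_2 = (5 − 4) − 0 = 1, and there is no ∂_2, so H_1 = Z.

As a check, the Euler characteristic is 5 − 5 = 0, which agrees with 1 − 1 = 0.
(K is a triangulation of the circle S^1.)

H_0 = Z,  H_1 = Z.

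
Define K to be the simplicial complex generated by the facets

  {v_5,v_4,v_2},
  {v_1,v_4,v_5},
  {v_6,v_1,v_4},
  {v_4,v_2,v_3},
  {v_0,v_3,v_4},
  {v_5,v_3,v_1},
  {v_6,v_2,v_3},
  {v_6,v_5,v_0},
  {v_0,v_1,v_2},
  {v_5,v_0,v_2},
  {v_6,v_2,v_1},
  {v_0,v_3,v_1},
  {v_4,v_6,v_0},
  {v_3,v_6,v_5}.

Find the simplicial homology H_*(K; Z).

H_0 = Z,  H_1 = Z^2,  H_2 = Z.

Order the vertices as v_0 < v_1 < v_2 < v_3 < v_4 < v_5 < v_6. Listing each simplex with vertices in this order, K has dimension 2 with simplices:

  0-simplices (7): [v_0], [v_1], [v_2], [v_3], [v_4], [v_5], [v_6]
  1-simplices (21): (21 of them)
  2-simplices (14): (14 of them)

so the chain groups are C_0 ≅ Z^7, C_1 ≅ Z^21, C_2 ≅ Z^14.

Boundary ∂_1: C_1 → C_0 maps an edge to its endpoints' difference, ∂[p,q] = q − p.
This gives a 7×21 integer matrix of rank 6; reducing to Smith normal form yields diagonal entries (1,1,1,1,1,1).

The boundary map ∂_2: C_2 → C_1 maps a triangle to the signed sum of its edges. For instance
  ∂[v_0,v_3,v_4] = [v_3,v_4] − [v_0,v_4] + [v_0,v_3],
  ∂[v_1,v_4,v_6] = [v_4,v_6] − [v_1,v_6] + [v_1,v_4].
This gives a 21×14 integer matrix of rank 13; reducing to Smith normal form yields diagonal entries (1,1,1,1,1,1,1,1,1,1,1,1,1).

Computing H_k = (kernel of ∂_k) / (image of ∂_{k+1}):

  H_0: rank C_0 − rank ∂_1 = 7 − 6 = 1, and the invariant factors of ∂_1 are all 1, so H_0 = Z.
  H_1: rank ker ∂_1 − rank ∂_2 = (21 − 6) − 13 = 2, and the invariant factors of ∂_2 are all 1, so H_1 = Z^2.
  H_2: rank ker ∂_2 − rank ∂_3 = (14 − 13) − 0 = 1, and there is no ∂_3, so H_2 = Z.

(K is a triangulation of the torus T^2.)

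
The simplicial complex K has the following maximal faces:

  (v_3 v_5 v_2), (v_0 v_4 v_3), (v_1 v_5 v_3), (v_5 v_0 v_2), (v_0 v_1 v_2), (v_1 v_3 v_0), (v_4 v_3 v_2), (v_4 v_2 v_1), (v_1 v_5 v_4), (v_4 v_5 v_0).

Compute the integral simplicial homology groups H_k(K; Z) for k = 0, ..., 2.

We work with the vertex ordering v_0 < v_1 < v_2 < v_3 < v_4 < v_5. The simplices of K, each written with vertices in increasing order, are:

  0-simplices (6): [v_0], [v_1], [v_2], [v_3], [v_4], [v_5]
  1-simplices (15): (15 of them)
  2-simplices (10): [v_0,v_1,v_2], [v_0,v_1,v_3], [v_0,v_2,v_5], [v_0,v_3,v_4], [v_0,v_4,v_5], [v_1,v_2,v_4], [v_1,v_3,v_5], [v_1,v_4,v_5], [v_2,v_3,v_4], [v_2,v_3,v_5]

so the chain groups are C_0 ≅ Z^6, C_1 ≅ Z^15, C_2 ≅ Z^10.

The boundary map ∂_1: C_1 → C_0 maps an edge to its endpoints' difference, ∂[p,q] = q − p. For instance
  ∂[v_0,v_3] = [v_3] − [v_0].
The resulting 6×15 matrix has rank 5, and its Smith normal form has invariant factors (1,1,1,1,1).

Boundary ∂_2: C_2 → C_1 acts by ∂[p,q,r] = [q,r] − [p,r] + [p,q]. For instance
  ∂[v_0,v_1,v_2] = [v_1,v_2] − [v_0,v_2] + [v_0,v_1],
  ∂[v_0,v_2,v_5] = [v_2,v_5] − [v_0,v_5] + [v_0,v_2].
This gives a 15×10 integer matrix of rank 10; reducing to Smith normal form yields diagonal entries (1,1,1,1,1,1,1,1,1,2).

Now H_k = ker ∂_k / im ∂_{k+1}, so:

  H_0: rank C_0 − rank ∂_1 = 6 − 5 = 1, and the invariant factors of ∂_1 are all 1, so H_0 = Z.
  H_1: rank ker ∂_1 − rank ∂_2 = (15 − 5) − 10 = 0, and ∂_2 has invariant factor 2 > 1, so H_1 = Z/2.
  H_2: rank ker ∂_2 − rank ∂_3 = (10 − 10) − 0 = 0, and there is no ∂_3, so H_2 = 0.

H_0 = Z,  H_1 = Z/2,  H_2 = 0.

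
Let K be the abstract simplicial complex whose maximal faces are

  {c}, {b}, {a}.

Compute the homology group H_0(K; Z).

Take the total order a < b < c on the vertex set. Then K (dimension 0) consists of the simplices:

  0-simplices (3): a, b, c

so the chain groups are C_0 ≅ Z^3.

From H_k ≅ ker(∂_k) / im(∂_{k+1}) we obtain:

  H_0: rank C_0 − rank ∂_1 = 3 − 0 = 3, and there is no ∂_1, so H_0 ≅ Z^3.

(K is a triangulation of a set of 3 points.)

H_0 = Z^3.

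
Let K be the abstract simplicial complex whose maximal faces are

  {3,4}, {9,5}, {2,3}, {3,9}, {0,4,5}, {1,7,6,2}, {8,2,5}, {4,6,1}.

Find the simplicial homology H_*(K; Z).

Fix the vertex order 0 < 1 < 2 < 3 < 4 < 5 < 6 < 7 < 8 < 9 and write every simplex with vertices in increasing order. Then dim K = 3 and the simplices of K are:

  0-simplices (10): [0], [1], [2], [3], [4], [5], [6], [7], [8], [9]
  1-simplices (18): [0,4], [0,5], [1,2], [1,4], [1,6], [1,7], [2,3], [2,5], [2,6], [2,7], [2,8], [3,4], [3,9], [4,5], [4,6], [5,8], [5,9], [6,7]
  2-simplices (7): [0,4,5], [1,2,6], [1,2,7], [1,4,6], [1,6,7], [2,5,8], [2,6,7]
  3-simplices (1): [1,2,6,7]

giving chain groups C_0 ≅ Z^10, C_1 ≅ Z^18, C_2 ≅ Z^7, C_3 ≅ Z^1.

∂_1: C_1 → C_0 sends each edge [p,q] (with p < q) to q − p. For instance
  ∂[1,4] = [4] − [1].
This gives a 10×18 integer matrix of rank 9; reducing to Smith normal form yields diagonal entries (1,1,1,1,1,1,1,1,1).

The boundary map ∂_2: C_2 → C_1 sends each 2-simplex [p,q,r] to [q,r] − [p,r] + [p,q]. For instance
  ∂[1,2,7] = [2,7] − [1,7] + [1,2],
  ∂[1,2,6] = [2,6] − [1,6] + [1,2].
This gives a 18×7 integer matrix of rank 6; reducing to Smith normal form yields diagonal entries (1,1,1,1,1,1).

The boundary map ∂_3: C_3 → C_2 sends each 3-simplex σ to the alternating sum Σ_i (−1)^i (σ with its i-th vertex removed). For instance
  ∂[1,2,6,7] = [2,6,7] − [1,6,7] + [1,2,7] − [1,2,6].
The resulting 7×1 matrix has rank 1, and its Smith normal form has invariant factors (1).

Reading off H_k = ker ∂_k / im ∂_{k+1}:

  H_0: rank C_0 − rank ∂_1 = 10 − 9 = 1, and the invariant factors of ∂_1 are all 1, so H_0 = Z.
  H_1: rank ker ∂_1 − rank ∂_2 = (18 − 9) − 6 = 3, and the invariant factors of ∂_2 are all 1, so H_1 = Z^3.
  H_2: rank ker ∂_2 − rank ∂_3 = (7 − 6) − 1 = 0, and the invariant factors of ∂_3 are all 1, so H_2 = 0.
  H_3: rank ker ∂_3 − rank ∂_4 = (1 − 1) − 0 = 0, and there is no ∂_4, so H_3 = 0.

As a check, the Euler characteristic is 10 − 18 + 7 − 1 = -2, which agrees with 1 − 3 + 0 − 0 = -2.

H_0 ≅ Z,  H_1 ≅ Z^3,  H_2 = 0,  H_3 = 0.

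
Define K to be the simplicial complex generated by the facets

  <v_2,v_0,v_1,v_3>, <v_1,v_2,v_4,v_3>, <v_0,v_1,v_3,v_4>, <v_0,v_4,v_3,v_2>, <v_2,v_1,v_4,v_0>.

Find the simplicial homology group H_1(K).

Take the total order v_0 < v_1 < v_2 < v_3 < v_4 on the vertex set. Then K (dimension 3) consists of the simplices:

  0-simplices (5): [v_0], [v_1], [v_2], [v_3], [v_4]
  1-simplices (10): [v_0,v_1], [v_0,v_2], [v_0,v_3], [v_0,v_4], [v_1,v_2], [v_1,v_3], [v_1,v_4], [v_2,v_3], [v_2,v_4], [v_3,v_4]
  2-simplices (10): [v_0,v_1,v_2], [v_0,v_1,v_3], [v_0,v_1,v_4], [v_0,v_2,v_3], [v_0,v_2,v_4], [v_0,v_3,v_4], [v_1,v_2,v_3], [v_1,v_2,v_4], [v_1,v_3,v_4], [v_2,v_3,v_4]
  3-simplices (5): [v_0,v_1,v_2,v_3], [v_0,v_1,v_2,v_4], [v_0,v_1,v_3,v_4], [v_0,v_2,v_3,v_4], [v_1,v_2,v_3,v_4]

giving chain groups C_0 ≅ Z^5, C_1 ≅ Z^10, C_2 ≅ Z^10, C_3 ≅ Z^5.

Boundary ∂_1: C_1 → C_0 sends each edge [p,q] (with p < q) to q − p.
The resulting 5×10 matrix has rank 4, and its Smith normal form has invariant factors (1,1,1,1).

Boundary ∂_2: C_2 → C_1 maps a triangle to the signed sum of its edges. For instance
  ∂[v_1,v_3,v_4] = [v_3,v_4] − [v_1,v_4] + [v_1,v_3],
  ∂[v_0,v_2,v_4] = [v_2,v_4] − [v_0,v_4] + [v_0,v_2].
This gives a 10×10 integer matrix of rank 6; reducing to Smith normal form yields diagonal entries (1,1,1,1,1,1).

∂_3: C_3 → C_2 sends each 3-simplex σ to the alternating sum Σ_i (−1)^i (σ with its i-th vertex removed). For instance
  ∂[v_0,v_1,v_2,v_4] = [v_1,v_2,v_4] − [v_0,v_2,v_4] + [v_0,v_1,v_4] − [v_0,v_1,v_2],
  ∂[v_0,v_1,v_3,v_4] = [v_1,v_3,v_4] − [v_0,v_3,v_4] + [v_0,v_1,v_4] − [v_0,v_1,v_3].
The resulting 10×5 matrix has rank 4, and its Smith normal form has invariant factors (1,1,1,1).

From H_k ≅ ker(∂_k) / im(∂_{k+1}) we obtain:

  H_1: rank ker ∂_1 − rank ∂_2 = (10 − 4) − 6 = 0, and the invariant factors of ∂_2 are all 1, so H_1 ≅ 0.

H_1 = 0.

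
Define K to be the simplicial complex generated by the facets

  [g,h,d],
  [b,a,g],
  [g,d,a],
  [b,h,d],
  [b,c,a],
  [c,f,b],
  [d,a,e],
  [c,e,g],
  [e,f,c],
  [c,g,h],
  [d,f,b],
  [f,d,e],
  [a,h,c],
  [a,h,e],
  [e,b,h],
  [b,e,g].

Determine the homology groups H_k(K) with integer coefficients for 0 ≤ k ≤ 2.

We work with the vertex ordering a < b < c < d < e < f < g < h. The simplices of K, each written with vertices in increasing order, are:

  0-simplices (8): a, b, c, d, e, f, g, h
  1-simplices (24): ab, ac, ad, ae, ag, ah, bc, bd, be, bf, bg, bh, ce, cf, cg, ch, de, df, dg, dh, ef, eg, eh, gh
  2-simplices (16): abc, abg, ach, ade, adg, aeh, bcf, bdf, bdh, beg, beh, cef, ceg, cgh, def, dgh

giving chain groups C_0 ≅ Z^8, C_1 ≅ Z^24, C_2 ≅ Z^16.

∂_1: C_1 → C_0 maps an edge to its endpoints' difference, ∂[p,q] = q − p.
As a 8×24 matrix over Z this has rank 7, with invariant factors (1,1,1,1,1,1,1).

The boundary map ∂_2: C_2 → C_1 maps a triangle to the signed sum of its edges. For instance
  ∂beh = eh − bh + be,
  ∂ceg = eg − cg + ce.
This gives a 24×16 integer matrix of rank 15; reducing to Smith normal form yields diagonal entries (1,1,1,1,1,1,1,1,1,1,1,1,1,1,1).

Now H_k = ker ∂_k / im ∂_{k+1}, so:

  H_0: rank C_0 − rank ∂_1 = 8 − 7 = 1, and the invariant factors of ∂_1 are all 1, so H_0 = Z.
  H_1: rank ker ∂_1 − rank ∂_2 = (24 − 7) − 15 = 2, and the invariant factors of ∂_2 are all 1, so H_1 = Z^2.
  H_2: rank ker ∂_2 − rank ∂_3 = (16 − 15) − 0 = 1, and there is no ∂_3, so H_2 = Z.

H_0 ≅ Z,  H_1 ≅ Z^2,  H_2 ≅ Z.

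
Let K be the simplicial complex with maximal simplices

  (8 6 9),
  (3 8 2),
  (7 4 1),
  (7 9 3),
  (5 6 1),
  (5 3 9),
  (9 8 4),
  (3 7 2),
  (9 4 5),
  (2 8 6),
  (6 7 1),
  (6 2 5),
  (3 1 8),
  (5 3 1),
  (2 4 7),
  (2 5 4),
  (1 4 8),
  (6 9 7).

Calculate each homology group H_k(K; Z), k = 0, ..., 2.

H_0 ≅ Z,  H_1 ≅ Z^2,  H_2 ≅ Z.

Fix the vertex order 1 < 2 < 3 < 4 < 5 < 6 < 7 < 8 < 9 and write every simplex with vertices in increasing order. Then dim K = 2 and the simplices of K are:

  0-simplices (9): [1], [2], [3], [4], [5], [6], [7], [8], [9]
  1-simplices (27): (27 of them)
  2-simplices (18): [1,3,5], [1,3,8], [1,4,7], [1,4,8], [1,5,6], [1,6,7], [2,3,7], [2,3,8], [2,4,5], [2,4,7], [2,5,6], [2,6,8], [3,5,9], [3,7,9], [4,5,9], [4,8,9], [6,7,9], [6,8,9]

giving chain groups C_0 ≅ Z^9, C_1 ≅ Z^27, C_2 ≅ Z^18.

The boundary map ∂_1: C_1 → C_0 maps an edge to its endpoints' difference, ∂[p,q] = q − p.
The resulting 9×27 matrix has rank 8, and its Smith normal form has invariant factors (1,1,1,1,1,1,1,1).

∂_2: C_2 → C_1 acts by ∂[p,q,r] = [q,r] − [p,r] + [p,q]. For instance
  ∂[4,8,9] = [8,9] − [4,9] + [4,8],
  ∂[3,5,9] = [5,9] − [3,9] + [3,5].
The resulting 27×18 matrix has rank 17, and its Smith normal form has invariant factors (1,1,1,1,1,1,1,1,1,1,1,1,1,1,1,1,1).

Reading off H_k = ker ∂_k / im ∂_{k+1}:

  H_0: rank C_0 − rank ∂_1 = 9 − 8 = 1, and the invariant factors of ∂_1 are all 1, so H_0 = Z.
  H_1: rank ker ∂_1 − rank ∂_2 = (27 − 8) − 17 = 2, and the invariant factors of ∂_2 are all 1, so H_1 = Z^2.
  H_2: rank ker ∂_2 − rank ∂_3 = (18 − 17) − 0 = 1, and there is no ∂_3, so H_2 = Z.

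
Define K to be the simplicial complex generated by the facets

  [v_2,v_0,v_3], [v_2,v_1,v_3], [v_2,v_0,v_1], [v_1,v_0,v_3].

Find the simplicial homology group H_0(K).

H_0 ≅ Z.

Fix the vertex order v_0 < v_1 < v_2 < v_3 and write every simplex with vertices in increasing order. Then dim K = 2 and the simplices of K are:

  0-simplices (4): [v_0], [v_1], [v_2], [v_3]
  1-simplices (6): [v_0,v_1], [v_0,v_2], [v_0,v_3], [v_1,v_2], [v_1,v_3], [v_2,v_3]
  2-simplices (4): [v_0,v_1,v_2], [v_0,v_1,v_3], [v_0,v_2,v_3], [v_1,v_2,v_3]

Hence C_0 ≅ Z^4, C_1 ≅ Z^6, C_2 ≅ Z^4.

Boundary ∂_1: C_1 → C_0 maps an edge to its endpoints' difference, ∂[p,q] = q − p.
As a 4×6 matrix over Z this has rank 3, with invariant factors (1,1,1).

The boundary map ∂_2: C_2 → C_1 acts by ∂[p,q,r] = [q,r] − [p,r] + [p,q]. For instance
  ∂[v_1,v_2,v_3] = [v_2,v_3] − [v_1,v_3] + [v_1,v_2],
  ∂[v_0,v_1,v_2] = [v_1,v_2] − [v_0,v_2] + [v_0,v_1].
The resulting 6×4 matrix has rank 3, and its Smith normal form has invariant factors (1,1,1).

Computing H_k = (kernel of ∂_k) / (image of ∂_{k+1}):

  H_0: rank C_0 − rank ∂_1 = 4 − 3 = 1, and the invariant factors of ∂_1 are all 1, so H_0 ≅ Z.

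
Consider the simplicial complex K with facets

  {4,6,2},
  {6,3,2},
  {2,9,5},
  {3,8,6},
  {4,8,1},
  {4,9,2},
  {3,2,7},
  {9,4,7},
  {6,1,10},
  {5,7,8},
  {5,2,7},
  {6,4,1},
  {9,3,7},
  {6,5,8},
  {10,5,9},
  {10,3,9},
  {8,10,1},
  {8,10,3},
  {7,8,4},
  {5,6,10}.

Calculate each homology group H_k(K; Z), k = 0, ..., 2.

H_0 ≅ Z,  H_1 ≅ Z ⊕ Z/2Z,  H_2 = 0.

Fix the vertex order 1 < 2 < 3 < 4 < 5 < 6 < 7 < 8 < 9 < 10 and write every simplex with vertices in increasing order. Then dim K = 2 and the simplices of K are:

  0-simplices (10): [1], [2], [3], [4], [5], [6], [7], [8], [9], [10]
  1-simplices (30): (30 of them)
  2-simplices (20): (20 of them)

so the chain groups are C_0 ≅ Z^10, C_1 ≅ Z^30, C_2 ≅ Z^20.

Boundary ∂_1: C_1 → C_0 maps an edge to its endpoints' difference, ∂[p,q] = q − p.
The 10×30 boundary matrix has rank 9 and Smith normal form diag(1,1,1,1,1,1,1,1,1).

∂_2: C_2 → C_1 maps a triangle to the signed sum of its edges. For instance
  ∂[5,9,10] = [9,10] − [5,10] + [5,9],
  ∂[1,4,6] = [4,6] − [1,6] + [1,4].
The 30×20 boundary matrix has rank 20 and Smith normal form diag(1,1,1,1,1,1,1,1,1,1,1,1,1,1,1,1,1,1,1,2).

From H_k ≅ ker(∂_k) / im(∂_{k+1}) we obtain:

  H_0: rank C_0 − rank ∂_1 = 10 − 9 = 1, and the invariant factors of ∂_1 are all 1, so H_0 = Z.
  H_1: rank ker ∂_1 − rank ∂_2 = (30 − 9) − 20 = 1, and ∂_2 has invariant factor 2 > 1, so H_1 = Z ⊕ Z/2Z.
  H_2: rank ker ∂_2 − rank ∂_3 = (20 − 20) − 0 = 0, and there is no ∂_3, so H_2 = 0.

As a check, the Euler characteristic is 10 − 30 + 20 = 0, which agrees with 1 − 1 + 0 = 0.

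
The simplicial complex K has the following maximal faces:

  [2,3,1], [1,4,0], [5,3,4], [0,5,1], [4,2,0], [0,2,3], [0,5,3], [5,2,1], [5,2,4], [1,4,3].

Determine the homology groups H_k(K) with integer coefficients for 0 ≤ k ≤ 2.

Order the vertices as 0 < 1 < 2 < 3 < 4 < 5. Listing each simplex with vertices in this order, K has dimension 2 with simplices:

  0-simplices (6): [0], [1], [2], [3], [4], [5]
  1-simplices (15): [0,1], [0,2], [0,3], [0,4], [0,5], [1,2], [1,3], [1,4], [1,5], [2,3], [2,4], [2,5], [3,4], [3,5], [4,5]
  2-simplices (10): [0,1,4], [0,1,5], [0,2,3], [0,2,4], [0,3,5], [1,2,3], [1,2,5], [1,3,4], [2,4,5], [3,4,5]

so the chain groups are C_0 ≅ Z^6, C_1 ≅ Z^15, C_2 ≅ Z^10.

The boundary map ∂_1: C_1 → C_0 is given by ∂[p,q] = [q] − [p]. For instance
  ∂[0,3] = [3] − [0].
As a 6×15 matrix over Z this has rank 5, with invariant factors (1,1,1,1,1).

Boundary ∂_2: C_2 → C_1 sends each 2-simplex [p,q,r] to [q,r] − [p,r] + [p,q]. For instance
  ∂[3,4,5] = [4,5] − [3,5] + [3,4],
  ∂[0,3,5] = [3,5] − [0,5] + [0,3].
As a 15×10 matrix over Z this has rank 10, with invariant factors (1,1,1,1,1,1,1,1,1,2).

Now H_k = ker ∂_k / im ∂_{k+1}, so:

  H_0: rank C_0 − rank ∂_1 = 6 − 5 = 1, and the invariant factors of ∂_1 are all 1, so H_0 ≅ Z.
  H_1: rank ker ∂_1 − rank ∂_2 = (15 − 5) − 10 = 0, and ∂_2 has invariant factor 2 > 1, so H_1 ≅ Z/2.
  H_2: rank ker ∂_2 − rank ∂_3 = (10 − 10) − 0 = 0, and there is no ∂_3, so H_2 ≅ 0.

H_0 ≅ Z,  H_1 ≅ Z/2,  H_2 = 0.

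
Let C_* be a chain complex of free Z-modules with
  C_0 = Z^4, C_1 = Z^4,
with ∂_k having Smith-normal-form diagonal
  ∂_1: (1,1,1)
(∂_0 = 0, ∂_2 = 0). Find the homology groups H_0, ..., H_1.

H_0: b_0 = 4 − 0 − 3 = 1; torsion from ∂_1 factors > 1: none. So H_0 ≅ Z.
H_1: b_1 = 4 − 3 − 0 = 1; torsion from ∂_2 factors > 1: none. So H_1 ≅ Z.

H_0 ≅ Z,  H_1 ≅ Z.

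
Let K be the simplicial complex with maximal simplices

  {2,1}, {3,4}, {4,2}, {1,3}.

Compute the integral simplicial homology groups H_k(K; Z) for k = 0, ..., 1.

H_0 ≅ Z,  H_1 ≅ Z.

We work with the vertex ordering 1 < 2 < 3 < 4. The simplices of K, each written with vertices in increasing order, are:

  0-simplices (4): [1], [2], [3], [4]
  1-simplices (4): [1,2], [1,3], [2,4], [3,4]

Hence C_0 ≅ Z^4, C_1 ≅ Z^4.

∂_1: C_1 → C_0 is given by ∂[p,q] = [q] − [p].
As a 4×4 matrix over Z this has rank 3, with invariant factors (1,1,1).

From H_k ≅ ker(∂_k) / im(∂_{k+1}) we obtain:

  H_0: rank C_0 − rank ∂_1 = 4 − 3 = 1, and the invariant factors of ∂_1 are all 1, so H_0 = Z.
  H_1: rank ker ∂_1 − rank ∂_2 = (4 − 3) − 0 = 1, and there is no ∂_2, so H_1 = Z.

(K is a triangulation of the circle S^1.)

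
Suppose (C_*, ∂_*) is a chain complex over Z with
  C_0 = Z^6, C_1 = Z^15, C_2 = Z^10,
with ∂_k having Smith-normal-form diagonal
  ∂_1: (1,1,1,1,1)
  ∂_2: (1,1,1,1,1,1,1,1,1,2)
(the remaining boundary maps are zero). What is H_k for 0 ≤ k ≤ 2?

H_0 = Z,  H_1 = Z/2,  H_2 = 0.

H_0: b_0 = 6 − 0 − 5 = 1; torsion from ∂_1 factors > 1: none. So H_0 = Z.
H_1: b_1 = 15 − 5 − 10 = 0; torsion from ∂_2 factors > 1: [2]. So H_1 = Z/2.
H_2: b_2 = 10 − 10 − 0 = 0; torsion from ∂_3 factors > 1: none. So H_2 = 0.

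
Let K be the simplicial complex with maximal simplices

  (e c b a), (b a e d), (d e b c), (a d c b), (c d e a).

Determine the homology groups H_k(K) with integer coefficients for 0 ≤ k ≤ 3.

H_0 = Z,  H_1 = 0,  H_2 = 0,  H_3 = Z.

We work with the vertex ordering a < b < c < d < e. The simplices of K, each written with vertices in increasing order, are:

  0-simplices (5): a, b, c, d, e
  1-simplices (10): ab, ac, ad, ae, bc, bd, be, cd, ce, de
  2-simplices (10): abc, abd, abe, acd, ace, ade, bcd, bce, bde, cde
  3-simplices (5): abcd, abce, abde, acde, bcde

so the chain groups are C_0 ≅ Z^5, C_1 ≅ Z^10, C_2 ≅ Z^10, C_3 ≅ Z^5.

∂_1: C_1 → C_0 maps an edge to its endpoints' difference, ∂[p,q] = q − p. For instance
  ∂ce = e − c.
As a 5×10 matrix over Z this has rank 4, with invariant factors (1,1,1,1).

The boundary map ∂_2: C_2 → C_1 acts by ∂[p,q,r] = [q,r] − [p,r] + [p,q]. For instance
  ∂ace = ce − ae + ac,
  ∂abc = bc − ac + ab.
This gives a 10×10 integer matrix of rank 6; reducing to Smith normal form yields diagonal entries (1,1,1,1,1,1).

Boundary ∂_3: C_3 → C_2 sends each 3-simplex σ to the alternating sum Σ_i (−1)^i (σ with its i-th vertex removed). For instance
  ∂bcde = cde − bde + bce − bcd,
  ∂abcd = bcd − acd + abd − abc.
As a 10×5 matrix over Z this has rank 4, with invariant factors (1,1,1,1).

Reading off H_k = ker ∂_k / im ∂_{k+1}:

  H_0: rank C_0 − rank ∂_1 = 5 − 4 = 1, and the invariant factors of ∂_1 are all 1, so H_0 ≅ Z.
  H_1: rank ker ∂_1 − rank ∂_2 = (10 − 4) − 6 = 0, and the invariant factors of ∂_2 are all 1, so H_1 ≅ 0.
  H_2: rank ker ∂_2 − rank ∂_3 = (10 − 6) − 4 = 0, and the invariant factors of ∂_3 are all 1, so H_2 ≅ 0.
  H_3: rank ker ∂_3 − rank ∂_4 = (5 − 4) − 0 = 1, and there is no ∂_4, so H_3 ≅ Z.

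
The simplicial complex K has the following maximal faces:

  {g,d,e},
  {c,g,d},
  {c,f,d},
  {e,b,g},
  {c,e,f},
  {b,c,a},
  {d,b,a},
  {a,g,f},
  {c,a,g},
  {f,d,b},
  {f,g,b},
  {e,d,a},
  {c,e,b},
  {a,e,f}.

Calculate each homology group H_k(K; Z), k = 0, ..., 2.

H_0 = Z,  H_1 = Z^2,  H_2 = Z.

Fix the vertex order a < b < c < d < e < f < g and write every simplex with vertices in increasing order. Then dim K = 2 and the simplices of K are:

  0-simplices (7): a, b, c, d, e, f, g
  1-simplices (21): ab, ac, ad, ae, af, ag, bc, bd, be, bf, bg, cd, ce, cf, cg, de, df, dg, ef, eg, fg
  2-simplices (14): abc, abd, acg, ade, aef, afg, bce, bdf, beg, bfg, cdf, cdg, cef, deg

giving chain groups C_0 ≅ Z^7, C_1 ≅ Z^21, C_2 ≅ Z^14.

Boundary ∂_1: C_1 → C_0 maps an edge to its endpoints' difference, ∂[p,q] = q − p. For instance
  ∂dg = g − d.
This gives a 7×21 integer matrix of rank 6; reducing to Smith normal form yields diagonal entries (1,1,1,1,1,1).

Boundary ∂_2: C_2 → C_1 acts by ∂[p,q,r] = [q,r] − [p,r] + [p,q]. For instance
  ∂aef = ef − af + ae,
  ∂bce = ce − be + bc.
As a 21×14 matrix over Z this has rank 13, with invariant factors (1,1,1,1,1,1,1,1,1,1,1,1,1).

Now H_k = ker ∂_k / im ∂_{k+1}, so:

  H_0: rank C_0 − rank ∂_1 = 7 − 6 = 1, and the invariant factors of ∂_1 are all 1, so H_0 ≅ Z.
  H_1: rank ker ∂_1 − rank ∂_2 = (21 − 6) − 13 = 2, and the invariant factors of ∂_2 are all 1, so H_1 ≅ Z^2.
  H_2: rank ker ∂_2 − rank ∂_3 = (14 − 13) − 0 = 1, and there is no ∂_3, so H_2 ≅ Z.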